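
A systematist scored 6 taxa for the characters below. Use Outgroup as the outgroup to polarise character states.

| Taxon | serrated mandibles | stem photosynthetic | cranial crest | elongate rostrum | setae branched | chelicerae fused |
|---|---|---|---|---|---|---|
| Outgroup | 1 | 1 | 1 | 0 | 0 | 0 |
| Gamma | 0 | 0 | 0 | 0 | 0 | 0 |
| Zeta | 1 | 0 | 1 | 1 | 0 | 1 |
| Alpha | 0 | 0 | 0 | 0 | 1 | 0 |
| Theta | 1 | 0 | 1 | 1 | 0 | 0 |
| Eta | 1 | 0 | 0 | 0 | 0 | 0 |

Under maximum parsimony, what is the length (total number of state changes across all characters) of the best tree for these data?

6

Character polarity is set by the outgroup: the derived state is whichever differs from the outgroup's state, so for serrated mandibles, stem photosynthetic, cranial crest the derived state is '0', and for the remaining characters it is '1'.
Only Alpha and Gamma show the derived state '0' for serrated mandibles, supporting them as a clade.
stem photosynthetic (derived state '0') is shared by all ingroup taxa — unites the whole ingroup.
Only Alpha, Eta, and Gamma show the derived state '0' for cranial crest, supporting them as a clade.
Only Theta and Zeta show the derived state '1' for elongate rostrum, supporting them as a clade.
setae branched (derived state '1') is unique to Alpha (autapomorphy; uninformative for grouping).
chelicerae fused: derived state '1' in Zeta only — an autapomorphy, so it tells us nothing about relationships among taxa.
Most parsimonious ingroup topology: ((Theta,Zeta),((Gamma,Alpha),Eta)).
Changes per character on this tree: serrated mandibles: 1; stem photosynthetic: 1; cranial crest: 1; elongate rostrum: 1; setae branched: 1; chelicerae fused: 1.
Total = 6.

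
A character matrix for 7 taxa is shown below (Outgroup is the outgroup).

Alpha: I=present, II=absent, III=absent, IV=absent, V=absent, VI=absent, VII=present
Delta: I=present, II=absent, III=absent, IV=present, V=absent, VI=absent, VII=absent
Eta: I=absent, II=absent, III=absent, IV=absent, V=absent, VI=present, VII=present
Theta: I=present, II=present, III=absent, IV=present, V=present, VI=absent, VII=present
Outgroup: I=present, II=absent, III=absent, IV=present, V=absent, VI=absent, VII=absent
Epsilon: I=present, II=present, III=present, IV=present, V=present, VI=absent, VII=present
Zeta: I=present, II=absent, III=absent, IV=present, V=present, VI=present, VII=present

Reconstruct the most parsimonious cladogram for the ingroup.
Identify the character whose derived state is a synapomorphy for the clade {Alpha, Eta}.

IV

Character polarity is set by the outgroup: the derived state is whichever differs from the outgroup's state, so for I, IV the derived state is 'absent', and for the remaining characters it is 'present'.
I (derived state 'absent') is unique to Eta (autapomorphy; uninformative for grouping).
Only Epsilon and Theta show the derived state 'present' for II, supporting them as a clade.
III: derived state 'present' in Epsilon only — an autapomorphy, so it tells us nothing about relationships among taxa.
IV: derived state 'absent' in Alpha and Eta only — synapomorphy for {Alpha, Eta}.
Only Epsilon, Theta, and Zeta show the derived state 'present' for V, supporting them as a clade.
VI groups Eta and Zeta, which is incompatible with the clades supported by the remaining characters; treating it as convergent (homoplasy) costs fewer steps than any alternative tree.
VII: derived state 'present' in Alpha, Epsilon, Eta, Theta, and Zeta only — synapomorphy for {Alpha, Epsilon, Eta, Theta, Zeta}.
Most parsimonious ingroup topology: ((((Theta,Epsilon),Zeta),(Eta,Alpha)),Delta).
The clade {Alpha, Eta} is supported by IV: its derived state 'absent' occurs in exactly those taxa and in no other taxon (including the outgroup).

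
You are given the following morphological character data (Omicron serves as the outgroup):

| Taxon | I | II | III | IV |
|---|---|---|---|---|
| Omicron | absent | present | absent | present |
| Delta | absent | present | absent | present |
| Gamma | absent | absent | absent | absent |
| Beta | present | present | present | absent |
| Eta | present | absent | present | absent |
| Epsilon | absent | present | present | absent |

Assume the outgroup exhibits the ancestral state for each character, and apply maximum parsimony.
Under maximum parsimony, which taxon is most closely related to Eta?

Character polarity is set by the outgroup: the derived state is whichever differs from the outgroup's state, so for II, IV the derived state is 'absent', and for the remaining characters it is 'present'.
I (derived state 'present') is shared by Beta and Eta — a synapomorphy uniting that clade.
II groups Eta and Gamma, which is incompatible with the clades supported by the remaining characters; treating it as convergent (homoplasy) costs fewer steps than any alternative tree.
III (derived state 'present') is shared by Beta, Epsilon, and Eta — a synapomorphy uniting that clade.
IV: derived state 'absent' in Beta, Epsilon, Eta, and Gamma only — synapomorphy for {Beta, Epsilon, Eta, Gamma}.
Most parsimonious ingroup topology: (Delta,(Gamma,((Beta,Eta),Epsilon))).
Eta and Beta form a cherry on this tree, so they are sister taxa.

Beta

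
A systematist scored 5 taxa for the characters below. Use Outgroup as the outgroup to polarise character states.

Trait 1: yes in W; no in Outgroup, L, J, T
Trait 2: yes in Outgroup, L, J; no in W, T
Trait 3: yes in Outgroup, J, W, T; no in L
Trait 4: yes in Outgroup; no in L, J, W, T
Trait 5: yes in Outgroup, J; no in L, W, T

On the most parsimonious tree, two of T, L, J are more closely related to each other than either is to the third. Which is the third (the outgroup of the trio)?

Character polarity is set by the outgroup: the derived state is whichever differs from the outgroup's state, so for Trait 2, Trait 3, Trait 4, Trait 5 the derived state is 'no', and for the remaining characters it is 'yes'.
Trait 1 (derived state 'yes') is unique to W (autapomorphy; uninformative for grouping).
Only T and W show the derived state 'no' for Trait 2, supporting them as a clade.
Trait 3 (derived state 'no') is unique to L (autapomorphy; uninformative for grouping).
Trait 4 (derived state 'no') is shared by all ingroup taxa — unites the whole ingroup.
Trait 5 (derived state 'no') is shared by L, T, and W — a synapomorphy uniting that clade.
Most parsimonious ingroup topology: ((L,(W,T)),J).
L and T share a more recent common ancestor with each other than either does with J, so J is the least closely related of the three.

J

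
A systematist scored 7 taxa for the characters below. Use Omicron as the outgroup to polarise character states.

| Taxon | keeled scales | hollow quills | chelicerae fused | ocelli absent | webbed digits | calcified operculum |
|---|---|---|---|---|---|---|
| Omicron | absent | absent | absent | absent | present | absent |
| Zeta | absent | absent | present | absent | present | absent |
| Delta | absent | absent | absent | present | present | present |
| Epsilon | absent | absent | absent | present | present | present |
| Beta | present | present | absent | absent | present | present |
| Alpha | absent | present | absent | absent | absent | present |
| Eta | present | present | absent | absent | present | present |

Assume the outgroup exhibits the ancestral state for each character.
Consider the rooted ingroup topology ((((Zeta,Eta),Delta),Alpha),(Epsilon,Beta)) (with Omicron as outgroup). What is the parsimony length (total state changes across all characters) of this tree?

Map each character onto ((((Zeta,Eta),Delta),Alpha),(Epsilon,Beta)) (rooted by Omicron) and count the minimum state changes it requires (Fitch parsimony):
keeled scales: 2; hollow quills: 3; chelicerae fused: 1; ocelli absent: 2; webbed digits: 1; calcified operculum: 2.
Total tree length = 11.

11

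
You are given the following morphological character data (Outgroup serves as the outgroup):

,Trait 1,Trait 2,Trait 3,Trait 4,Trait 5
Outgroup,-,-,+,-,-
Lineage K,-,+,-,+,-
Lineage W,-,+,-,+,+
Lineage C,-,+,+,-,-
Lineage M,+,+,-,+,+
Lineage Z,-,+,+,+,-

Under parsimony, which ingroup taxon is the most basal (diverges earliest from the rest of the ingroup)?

Character polarity is set by the outgroup: the derived state is whichever differs from the outgroup's state, so for Trait 3 the derived state is '-', and for the remaining characters it is '+'.
Trait 1 (derived state '+') is unique to Lineage M (autapomorphy; uninformative for grouping).
All ingroup taxa share the derived state '+' for Trait 2; it defines the ingroup but does not resolve relationships within it.
Only Lineage K, Lineage M, and Lineage W show the derived state '-' for Trait 3, supporting them as a clade.
Trait 4 (derived state '+') is shared by Lineage K, Lineage M, Lineage W, and Lineage Z — a synapomorphy uniting that clade.
Only Lineage M and Lineage W show the derived state '+' for Trait 5, supporting them as a clade.
Most parsimonious ingroup topology: (((Lineage K,(Lineage W,Lineage M)),Lineage Z),Lineage C).
Lineage C is sister to the clade containing all other ingroup taxa, so it is the earliest-diverging (most basal) ingroup lineage.

Lineage C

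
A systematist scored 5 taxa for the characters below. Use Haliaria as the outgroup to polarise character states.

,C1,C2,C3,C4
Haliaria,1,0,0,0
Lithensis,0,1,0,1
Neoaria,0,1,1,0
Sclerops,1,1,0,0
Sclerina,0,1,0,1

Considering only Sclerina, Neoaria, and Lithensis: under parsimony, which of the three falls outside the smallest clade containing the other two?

Character polarity is set by the outgroup: the derived state is whichever differs from the outgroup's state, so for C1 the derived state is '0', and for the remaining characters it is '1'.
C1: derived state '0' in Lithensis, Neoaria, and Sclerina only — synapomorphy for {Lithensis, Neoaria, Sclerina}.
C2 (derived state '1') is shared by all ingroup taxa — unites the whole ingroup.
C3: derived state '1' in Neoaria only — an autapomorphy, so it tells us nothing about relationships among taxa.
C4: derived state '1' in Lithensis and Sclerina only — synapomorphy for {Lithensis, Sclerina}.
Most parsimonious ingroup topology: (((Lithensis,Sclerina),Neoaria),Sclerops).
Lithensis and Sclerina share a more recent common ancestor with each other than either does with Neoaria, so Neoaria is the least closely related of the three.

Neoaria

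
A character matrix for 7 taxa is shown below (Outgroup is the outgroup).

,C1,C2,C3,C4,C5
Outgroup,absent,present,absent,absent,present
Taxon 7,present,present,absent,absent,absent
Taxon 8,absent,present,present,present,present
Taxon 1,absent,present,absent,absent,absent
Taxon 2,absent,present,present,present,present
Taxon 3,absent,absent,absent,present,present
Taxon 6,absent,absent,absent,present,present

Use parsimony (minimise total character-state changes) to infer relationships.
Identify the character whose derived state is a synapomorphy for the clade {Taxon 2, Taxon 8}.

Character polarity is set by the outgroup: the derived state is whichever differs from the outgroup's state, so for C2, C5 the derived state is 'absent', and for the remaining characters it is 'present'.
C1: derived state 'present' in Taxon 7 only — an autapomorphy, so it tells us nothing about relationships among taxa.
Only Taxon 3 and Taxon 6 show the derived state 'absent' for C2, supporting them as a clade.
C3 (derived state 'present') is shared by Taxon 2 and Taxon 8 — a synapomorphy uniting that clade.
C4 (derived state 'present') is shared by Taxon 2, Taxon 3, Taxon 6, and Taxon 8 — a synapomorphy uniting that clade.
C5 (derived state 'absent') is shared by Taxon 1 and Taxon 7 — a synapomorphy uniting that clade.
Most parsimonious ingroup topology: ((Taxon 7,Taxon 1),((Taxon 8,Taxon 2),(Taxon 3,Taxon 6))).
The clade {Taxon 2, Taxon 8} is supported by C3: its derived state 'present' occurs in exactly those taxa and in no other taxon (including the outgroup).

C3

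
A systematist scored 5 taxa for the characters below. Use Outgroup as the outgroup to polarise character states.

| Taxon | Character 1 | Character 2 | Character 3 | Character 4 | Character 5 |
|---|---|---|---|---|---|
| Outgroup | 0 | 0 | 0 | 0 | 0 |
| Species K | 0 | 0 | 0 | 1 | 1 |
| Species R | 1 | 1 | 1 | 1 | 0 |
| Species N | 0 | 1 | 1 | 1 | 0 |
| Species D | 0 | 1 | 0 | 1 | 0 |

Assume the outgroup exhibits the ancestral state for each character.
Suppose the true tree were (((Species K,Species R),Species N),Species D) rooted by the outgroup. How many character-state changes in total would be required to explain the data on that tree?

7

Map each character onto (((Species K,Species R),Species N),Species D) (rooted by Outgroup) and count the minimum state changes it requires (Fitch parsimony):
Character 1: 1; Character 2: 2; Character 3: 2; Character 4: 1; Character 5: 1.
Total tree length = 7.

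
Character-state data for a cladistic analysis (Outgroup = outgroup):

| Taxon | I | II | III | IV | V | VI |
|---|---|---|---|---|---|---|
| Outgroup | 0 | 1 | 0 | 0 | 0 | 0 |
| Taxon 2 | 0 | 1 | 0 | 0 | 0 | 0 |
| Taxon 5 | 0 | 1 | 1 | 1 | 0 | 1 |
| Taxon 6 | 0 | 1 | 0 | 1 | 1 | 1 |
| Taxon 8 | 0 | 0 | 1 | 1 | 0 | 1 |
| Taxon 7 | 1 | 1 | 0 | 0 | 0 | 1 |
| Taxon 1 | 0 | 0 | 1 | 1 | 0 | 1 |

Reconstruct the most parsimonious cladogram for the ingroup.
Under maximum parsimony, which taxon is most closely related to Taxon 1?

Character polarity is set by the outgroup: the derived state is whichever differs from the outgroup's state, so for II the derived state is '0', and for the remaining characters it is '1'.
I: derived state '1' in Taxon 7 only — an autapomorphy, so it tells us nothing about relationships among taxa.
II: derived state '0' in Taxon 1 and Taxon 8 only — synapomorphy for {Taxon 1, Taxon 8}.
III (derived state '1') is shared by Taxon 1, Taxon 5, and Taxon 8 — a synapomorphy uniting that clade.
IV: derived state '1' in Taxon 1, Taxon 5, Taxon 6, and Taxon 8 only — synapomorphy for {Taxon 1, Taxon 5, Taxon 6, Taxon 8}.
V: derived state '1' in Taxon 6 only — an autapomorphy, so it tells us nothing about relationships among taxa.
Only Taxon 1, Taxon 5, Taxon 6, Taxon 7, and Taxon 8 show the derived state '1' for VI, supporting them as a clade.
Most parsimonious ingroup topology: (Taxon 2,(((Taxon 5,(Taxon 8,Taxon 1)),Taxon 6),Taxon 7)).
Taxon 1 and Taxon 8 form a cherry on this tree, so they are sister taxa.

Taxon 8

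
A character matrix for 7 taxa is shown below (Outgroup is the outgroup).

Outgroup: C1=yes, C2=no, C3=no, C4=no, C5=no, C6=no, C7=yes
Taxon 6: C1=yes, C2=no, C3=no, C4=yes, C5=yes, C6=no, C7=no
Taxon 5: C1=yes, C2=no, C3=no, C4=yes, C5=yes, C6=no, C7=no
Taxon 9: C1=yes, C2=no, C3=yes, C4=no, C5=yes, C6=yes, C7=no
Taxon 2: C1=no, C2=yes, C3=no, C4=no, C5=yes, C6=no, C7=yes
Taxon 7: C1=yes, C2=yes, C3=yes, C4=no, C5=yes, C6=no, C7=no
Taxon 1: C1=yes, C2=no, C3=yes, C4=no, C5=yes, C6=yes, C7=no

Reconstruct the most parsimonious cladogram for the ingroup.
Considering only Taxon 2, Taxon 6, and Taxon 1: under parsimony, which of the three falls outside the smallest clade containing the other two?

Taxon 2

Character polarity is set by the outgroup: the derived state is whichever differs from the outgroup's state, so for C1, C7 the derived state is 'no', and for the remaining characters it is 'yes'.
C1: derived state 'no' in Taxon 2 only — an autapomorphy, so it tells us nothing about relationships among taxa.
C2 groups Taxon 2 and Taxon 7, which is incompatible with the clades supported by the remaining characters; treating it as convergent (homoplasy) costs fewer steps than any alternative tree.
C3 (derived state 'yes') is shared by Taxon 1, Taxon 7, and Taxon 9 — a synapomorphy uniting that clade.
Only Taxon 5 and Taxon 6 show the derived state 'yes' for C4, supporting them as a clade.
All ingroup taxa share the derived state 'yes' for C5; it defines the ingroup but does not resolve relationships within it.
Only Taxon 1 and Taxon 9 show the derived state 'yes' for C6, supporting them as a clade.
C7 (derived state 'no') is shared by Taxon 1, Taxon 5, Taxon 6, Taxon 7, and Taxon 9 — a synapomorphy uniting that clade.
Most parsimonious ingroup topology: (((Taxon 6,Taxon 5),((Taxon 9,Taxon 1),Taxon 7)),Taxon 2).
Taxon 1 and Taxon 6 share a more recent common ancestor with each other than either does with Taxon 2, so Taxon 2 is the least closely related of the three.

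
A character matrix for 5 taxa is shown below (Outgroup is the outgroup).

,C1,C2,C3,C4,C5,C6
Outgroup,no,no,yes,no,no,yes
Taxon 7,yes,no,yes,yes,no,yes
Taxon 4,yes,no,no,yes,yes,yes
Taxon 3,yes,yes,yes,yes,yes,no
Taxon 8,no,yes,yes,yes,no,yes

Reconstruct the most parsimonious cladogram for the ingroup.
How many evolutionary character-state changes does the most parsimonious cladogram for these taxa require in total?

Character polarity is set by the outgroup: the derived state is whichever differs from the outgroup's state, so for C3, C6 the derived state is 'no', and for the remaining characters it is 'yes'.
Only Taxon 3, Taxon 4, and Taxon 7 show the derived state 'yes' for C1, supporting them as a clade.
C2 groups Taxon 3 and Taxon 8, which is incompatible with the clades supported by the remaining characters; treating it as convergent (homoplasy) costs fewer steps than any alternative tree.
C3 (derived state 'no') is unique to Taxon 4 (autapomorphy; uninformative for grouping).
All ingroup taxa share the derived state 'yes' for C4; it defines the ingroup but does not resolve relationships within it.
Only Taxon 3 and Taxon 4 show the derived state 'yes' for C5, supporting them as a clade.
C6: derived state 'no' in Taxon 3 only — an autapomorphy, so it tells us nothing about relationships among taxa.
Most parsimonious ingroup topology: ((Taxon 7,(Taxon 4,Taxon 3)),Taxon 8).
Changes per character on this tree: C1: 1; C2: 2; C3: 1; C4: 1; C5: 1; C6: 1.
Total = 7.

7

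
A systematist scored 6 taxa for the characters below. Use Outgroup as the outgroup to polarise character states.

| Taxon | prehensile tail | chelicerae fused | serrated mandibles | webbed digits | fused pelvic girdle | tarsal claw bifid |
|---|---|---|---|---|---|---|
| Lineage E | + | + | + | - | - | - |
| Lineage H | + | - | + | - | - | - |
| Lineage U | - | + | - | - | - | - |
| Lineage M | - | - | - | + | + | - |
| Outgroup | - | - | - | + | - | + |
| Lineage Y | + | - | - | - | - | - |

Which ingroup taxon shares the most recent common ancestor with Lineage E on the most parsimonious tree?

Character polarity is set by the outgroup: the derived state is whichever differs from the outgroup's state, so for webbed digits, tarsal claw bifid the derived state is '-', and for the remaining characters it is '+'.
prehensile tail (derived state '+') is shared by Lineage E, Lineage H, and Lineage Y — a synapomorphy uniting that clade.
chelicerae fused groups Lineage E and Lineage U, which is incompatible with the clades supported by the remaining characters; treating it as convergent (homoplasy) costs fewer steps than any alternative tree.
Only Lineage E and Lineage H show the derived state '+' for serrated mandibles, supporting them as a clade.
webbed digits: derived state '-' in Lineage E, Lineage H, Lineage U, and Lineage Y only — synapomorphy for {Lineage E, Lineage H, Lineage U, Lineage Y}.
fused pelvic girdle: derived state '+' in Lineage M only — an autapomorphy, so it tells us nothing about relationships among taxa.
tarsal claw bifid (derived state '-') is shared by all ingroup taxa — unites the whole ingroup.
Most parsimonious ingroup topology: (((Lineage Y,(Lineage H,Lineage E)),Lineage U),Lineage M).
Lineage E and Lineage H form a cherry on this tree, so they are sister taxa.

Lineage H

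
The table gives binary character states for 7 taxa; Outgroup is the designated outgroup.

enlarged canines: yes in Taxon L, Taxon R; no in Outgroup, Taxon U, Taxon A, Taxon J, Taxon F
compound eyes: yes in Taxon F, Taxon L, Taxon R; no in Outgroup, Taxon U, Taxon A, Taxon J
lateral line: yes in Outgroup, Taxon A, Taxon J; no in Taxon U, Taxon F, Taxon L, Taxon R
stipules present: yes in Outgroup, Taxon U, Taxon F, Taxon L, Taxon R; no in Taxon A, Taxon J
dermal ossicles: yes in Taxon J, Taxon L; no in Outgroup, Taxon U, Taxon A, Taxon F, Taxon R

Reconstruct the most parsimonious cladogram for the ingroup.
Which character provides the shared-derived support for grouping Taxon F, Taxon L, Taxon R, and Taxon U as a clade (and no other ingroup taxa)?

Character polarity is set by the outgroup: the derived state is whichever differs from the outgroup's state, so for lateral line, stipules present the derived state is 'no', and for the remaining characters it is 'yes'.
Only Taxon L and Taxon R show the derived state 'yes' for enlarged canines, supporting them as a clade.
compound eyes (derived state 'yes') is shared by Taxon F, Taxon L, and Taxon R — a synapomorphy uniting that clade.
lateral line: derived state 'no' in Taxon F, Taxon L, Taxon R, and Taxon U only — synapomorphy for {Taxon F, Taxon L, Taxon R, Taxon U}.
stipules present (derived state 'no') is shared by Taxon A and Taxon J — a synapomorphy uniting that clade.
dermal ossicles (state 'yes') occurs in Taxon J and Taxon L but conflicts with the nesting implied by the other characters — most parsimoniously interpreted as homoplasy.
Most parsimonious ingroup topology: ((Taxon U,(Taxon F,(Taxon L,Taxon R))),(Taxon A,Taxon J)).
The clade {Taxon F, Taxon L, Taxon R, Taxon U} is supported by lateral line: its derived state 'no' occurs in exactly those taxa and in no other taxon (including the outgroup).

lateral line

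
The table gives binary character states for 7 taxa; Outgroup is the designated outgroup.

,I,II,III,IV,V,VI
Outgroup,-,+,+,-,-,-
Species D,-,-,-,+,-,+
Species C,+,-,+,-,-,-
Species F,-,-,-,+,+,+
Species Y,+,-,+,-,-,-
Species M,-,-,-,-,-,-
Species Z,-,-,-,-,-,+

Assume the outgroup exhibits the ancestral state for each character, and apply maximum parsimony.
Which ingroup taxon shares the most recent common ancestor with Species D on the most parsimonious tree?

Character polarity is set by the outgroup: the derived state is whichever differs from the outgroup's state, so for II, III the derived state is '-', and for the remaining characters it is '+'.
I (derived state '+') is shared by Species C and Species Y — a synapomorphy uniting that clade.
All ingroup taxa share the derived state '-' for II; it defines the ingroup but does not resolve relationships within it.
Only Species D, Species F, Species M, and Species Z show the derived state '-' for III, supporting them as a clade.
Only Species D and Species F show the derived state '+' for IV, supporting them as a clade.
V: derived state '+' in Species F only — an autapomorphy, so it tells us nothing about relationships among taxa.
VI: derived state '+' in Species D, Species F, and Species Z only — synapomorphy for {Species D, Species F, Species Z}.
Most parsimonious ingroup topology: ((((Species D,Species F),Species Z),Species M),(Species C,Species Y)).
Species D and Species F form a cherry on this tree, so they are sister taxa.

Species F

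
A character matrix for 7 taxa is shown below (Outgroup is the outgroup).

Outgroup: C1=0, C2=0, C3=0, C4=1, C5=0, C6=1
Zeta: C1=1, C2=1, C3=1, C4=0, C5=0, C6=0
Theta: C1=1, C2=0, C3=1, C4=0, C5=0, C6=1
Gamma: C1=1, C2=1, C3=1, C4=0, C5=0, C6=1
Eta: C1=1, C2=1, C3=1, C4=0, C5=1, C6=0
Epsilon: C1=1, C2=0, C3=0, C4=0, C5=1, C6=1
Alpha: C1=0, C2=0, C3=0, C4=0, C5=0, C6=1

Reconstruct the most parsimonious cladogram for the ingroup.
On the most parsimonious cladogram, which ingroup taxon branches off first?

Alpha

Character polarity is set by the outgroup: the derived state is whichever differs from the outgroup's state, so for C4, C6 the derived state is '0', and for the remaining characters it is '1'.
Only Epsilon, Eta, Gamma, Theta, and Zeta show the derived state '1' for C1, supporting them as a clade.
C2: derived state '1' in Eta, Gamma, and Zeta only — synapomorphy for {Eta, Gamma, Zeta}.
C3 (derived state '1') is shared by Eta, Gamma, Theta, and Zeta — a synapomorphy uniting that clade.
All ingroup taxa share the derived state '0' for C4; it defines the ingroup but does not resolve relationships within it.
C5 (state '1') occurs in Epsilon and Eta but conflicts with the nesting implied by the other characters — most parsimoniously interpreted as homoplasy.
Only Eta and Zeta show the derived state '0' for C6, supporting them as a clade.
Most parsimonious ingroup topology: (((((Zeta,Eta),Gamma),Theta),Epsilon),Alpha).
Alpha is sister to the clade containing all other ingroup taxa, so it is the earliest-diverging (most basal) ingroup lineage.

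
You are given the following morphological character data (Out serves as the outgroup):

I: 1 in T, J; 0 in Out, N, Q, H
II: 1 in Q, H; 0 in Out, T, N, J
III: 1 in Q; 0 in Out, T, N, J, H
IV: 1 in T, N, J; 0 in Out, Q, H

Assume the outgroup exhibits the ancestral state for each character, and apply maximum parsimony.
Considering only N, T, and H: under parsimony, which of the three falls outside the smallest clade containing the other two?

The outgroup has state '0' for every character, so '1' is the derived state throughout.
I (derived state '1') is shared by J and T — a synapomorphy uniting that clade.
II: derived state '1' in H and Q only — synapomorphy for {H, Q}.
III (derived state '1') is unique to Q (autapomorphy; uninformative for grouping).
Only J, N, and T show the derived state '1' for IV, supporting them as a clade.
Most parsimonious ingroup topology: (((T,J),N),(Q,H)).
T and N share a more recent common ancestor with each other than either does with H, so H is the least closely related of the three.

H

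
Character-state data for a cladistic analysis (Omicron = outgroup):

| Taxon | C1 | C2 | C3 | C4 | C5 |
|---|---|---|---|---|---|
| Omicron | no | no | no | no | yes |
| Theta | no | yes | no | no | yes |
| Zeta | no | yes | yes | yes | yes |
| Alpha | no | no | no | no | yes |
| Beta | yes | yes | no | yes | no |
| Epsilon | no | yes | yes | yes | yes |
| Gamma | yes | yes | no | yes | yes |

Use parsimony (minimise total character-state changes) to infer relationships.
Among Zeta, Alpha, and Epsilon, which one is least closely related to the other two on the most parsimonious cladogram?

Alpha

Character polarity is set by the outgroup: the derived state is whichever differs from the outgroup's state, so for C5 the derived state is 'no', and for the remaining characters it is 'yes'.
Only Beta and Gamma show the derived state 'yes' for C1, supporting them as a clade.
C2: derived state 'yes' in Beta, Epsilon, Gamma, Theta, and Zeta only — synapomorphy for {Beta, Epsilon, Gamma, Theta, Zeta}.
C3 (derived state 'yes') is shared by Epsilon and Zeta — a synapomorphy uniting that clade.
C4: derived state 'yes' in Beta, Epsilon, Gamma, and Zeta only — synapomorphy for {Beta, Epsilon, Gamma, Zeta}.
C5 (derived state 'no') is unique to Beta (autapomorphy; uninformative for grouping).
Most parsimonious ingroup topology: ((Theta,((Zeta,Epsilon),(Beta,Gamma))),Alpha).
Zeta and Epsilon share a more recent common ancestor with each other than either does with Alpha, so Alpha is the least closely related of the three.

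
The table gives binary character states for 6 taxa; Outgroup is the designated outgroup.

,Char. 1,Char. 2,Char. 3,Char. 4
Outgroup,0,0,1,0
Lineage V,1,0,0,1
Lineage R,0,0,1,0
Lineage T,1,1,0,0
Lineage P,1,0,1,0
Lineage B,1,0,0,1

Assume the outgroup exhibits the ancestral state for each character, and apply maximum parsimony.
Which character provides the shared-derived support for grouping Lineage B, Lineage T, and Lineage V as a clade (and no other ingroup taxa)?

Char. 3

Character polarity is set by the outgroup: the derived state is whichever differs from the outgroup's state, so for Char. 3 the derived state is '0', and for the remaining characters it is '1'.
Only Lineage B, Lineage P, Lineage T, and Lineage V show the derived state '1' for Char. 1, supporting them as a clade.
Char. 2 (derived state '1') is unique to Lineage T (autapomorphy; uninformative for grouping).
Char. 3: derived state '0' in Lineage B, Lineage T, and Lineage V only — synapomorphy for {Lineage B, Lineage T, Lineage V}.
Char. 4 (derived state '1') is shared by Lineage B and Lineage V — a synapomorphy uniting that clade.
Most parsimonious ingroup topology: ((((Lineage V,Lineage B),Lineage T),Lineage P),Lineage R).
The clade {Lineage B, Lineage T, Lineage V} is supported by Char. 3: its derived state '0' occurs in exactly those taxa and in no other taxon (including the outgroup).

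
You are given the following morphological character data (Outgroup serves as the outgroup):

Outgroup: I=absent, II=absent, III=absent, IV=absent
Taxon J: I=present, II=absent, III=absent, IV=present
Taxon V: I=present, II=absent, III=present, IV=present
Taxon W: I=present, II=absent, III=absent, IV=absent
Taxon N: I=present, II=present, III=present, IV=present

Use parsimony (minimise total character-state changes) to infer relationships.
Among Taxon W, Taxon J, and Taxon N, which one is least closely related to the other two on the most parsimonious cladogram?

Taxon W

The outgroup has state 'absent' for every character, so 'present' is the derived state throughout.
All ingroup taxa share the derived state 'present' for I; it defines the ingroup but does not resolve relationships within it.
II (derived state 'present') is unique to Taxon N (autapomorphy; uninformative for grouping).
Only Taxon N and Taxon V show the derived state 'present' for III, supporting them as a clade.
Only Taxon J, Taxon N, and Taxon V show the derived state 'present' for IV, supporting them as a clade.
Most parsimonious ingroup topology: ((Taxon J,(Taxon V,Taxon N)),Taxon W).
Taxon N and Taxon J share a more recent common ancestor with each other than either does with Taxon W, so Taxon W is the least closely related of the three.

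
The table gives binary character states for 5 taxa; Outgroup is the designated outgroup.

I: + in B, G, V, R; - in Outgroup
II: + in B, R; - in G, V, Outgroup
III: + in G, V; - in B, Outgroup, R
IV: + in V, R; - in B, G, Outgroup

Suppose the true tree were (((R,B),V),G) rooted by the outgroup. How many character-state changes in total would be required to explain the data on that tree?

6

Map each character onto (((R,B),V),G) (rooted by Outgroup) and count the minimum state changes it requires (Fitch parsimony):
I: 1; II: 1; III: 2; IV: 2.
Total tree length = 6.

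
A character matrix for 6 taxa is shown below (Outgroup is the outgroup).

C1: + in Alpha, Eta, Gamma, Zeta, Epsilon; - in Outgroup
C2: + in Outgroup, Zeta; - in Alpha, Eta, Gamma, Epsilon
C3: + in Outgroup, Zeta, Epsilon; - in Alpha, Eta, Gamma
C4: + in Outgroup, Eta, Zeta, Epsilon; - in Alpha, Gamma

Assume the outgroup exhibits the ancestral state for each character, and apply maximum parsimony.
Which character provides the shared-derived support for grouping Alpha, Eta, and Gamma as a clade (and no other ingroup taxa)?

Character polarity is set by the outgroup: the derived state is whichever differs from the outgroup's state, so for C2, C3, C4 the derived state is '-', and for the remaining characters it is '+'.
All ingroup taxa share the derived state '+' for C1; it defines the ingroup but does not resolve relationships within it.
C2: derived state '-' in Alpha, Epsilon, Eta, and Gamma only — synapomorphy for {Alpha, Epsilon, Eta, Gamma}.
Only Alpha, Eta, and Gamma show the derived state '-' for C3, supporting them as a clade.
C4 (derived state '-') is shared by Alpha and Gamma — a synapomorphy uniting that clade.
Most parsimonious ingroup topology: ((((Alpha,Gamma),Eta),Epsilon),Zeta).
The clade {Alpha, Eta, Gamma} is supported by C3: its derived state '-' occurs in exactly those taxa and in no other taxon (including the outgroup).

C3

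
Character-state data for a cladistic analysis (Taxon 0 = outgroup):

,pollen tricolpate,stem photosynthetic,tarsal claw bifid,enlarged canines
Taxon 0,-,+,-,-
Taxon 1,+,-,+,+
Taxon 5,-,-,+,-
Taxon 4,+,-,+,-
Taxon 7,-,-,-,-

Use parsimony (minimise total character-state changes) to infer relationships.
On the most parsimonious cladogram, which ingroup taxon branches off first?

Character polarity is set by the outgroup: the derived state is whichever differs from the outgroup's state, so for stem photosynthetic the derived state is '-', and for the remaining characters it is '+'.
pollen tricolpate (derived state '+') is shared by Taxon 1 and Taxon 4 — a synapomorphy uniting that clade.
All ingroup taxa share the derived state '-' for stem photosynthetic; it defines the ingroup but does not resolve relationships within it.
Only Taxon 1, Taxon 4, and Taxon 5 show the derived state '+' for tarsal claw bifid, supporting them as a clade.
enlarged canines: derived state '+' in Taxon 1 only — an autapomorphy, so it tells us nothing about relationships among taxa.
Most parsimonious ingroup topology: (((Taxon 1,Taxon 4),Taxon 5),Taxon 7).
Taxon 7 is sister to the clade containing all other ingroup taxa, so it is the earliest-diverging (most basal) ingroup lineage.

Taxon 7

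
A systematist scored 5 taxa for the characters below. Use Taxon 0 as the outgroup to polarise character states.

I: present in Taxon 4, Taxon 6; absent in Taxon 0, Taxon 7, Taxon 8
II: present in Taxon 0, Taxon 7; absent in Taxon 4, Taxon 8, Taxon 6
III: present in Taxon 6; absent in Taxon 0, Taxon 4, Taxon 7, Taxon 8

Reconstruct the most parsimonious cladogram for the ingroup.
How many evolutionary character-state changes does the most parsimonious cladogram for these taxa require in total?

Character polarity is set by the outgroup: the derived state is whichever differs from the outgroup's state, so for II the derived state is 'absent', and for the remaining characters it is 'present'.
I: derived state 'present' in Taxon 4 and Taxon 6 only — synapomorphy for {Taxon 4, Taxon 6}.
II: derived state 'absent' in Taxon 4, Taxon 6, and Taxon 8 only — synapomorphy for {Taxon 4, Taxon 6, Taxon 8}.
III: derived state 'present' in Taxon 6 only — an autapomorphy, so it tells us nothing about relationships among taxa.
Most parsimonious ingroup topology: (((Taxon 4,Taxon 6),Taxon 8),Taxon 7).
Changes per character on this tree: I: 1; II: 1; III: 1.
Total = 3.

3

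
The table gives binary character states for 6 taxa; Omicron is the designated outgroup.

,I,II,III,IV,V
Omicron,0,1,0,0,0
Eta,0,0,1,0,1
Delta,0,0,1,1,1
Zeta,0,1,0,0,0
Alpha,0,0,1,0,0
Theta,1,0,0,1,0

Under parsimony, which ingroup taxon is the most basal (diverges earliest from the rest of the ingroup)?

Character polarity is set by the outgroup: the derived state is whichever differs from the outgroup's state, so for II the derived state is '0', and for the remaining characters it is '1'.
I: derived state '1' in Theta only — an autapomorphy, so it tells us nothing about relationships among taxa.
II: derived state '0' in Alpha, Delta, Eta, and Theta only — synapomorphy for {Alpha, Delta, Eta, Theta}.
Only Alpha, Delta, and Eta show the derived state '1' for III, supporting them as a clade.
IV (state '1') occurs in Delta and Theta but conflicts with the nesting implied by the other characters — most parsimoniously interpreted as homoplasy.
Only Delta and Eta show the derived state '1' for V, supporting them as a clade.
Most parsimonious ingroup topology: ((((Eta,Delta),Alpha),Theta),Zeta).
Zeta is sister to the clade containing all other ingroup taxa, so it is the earliest-diverging (most basal) ingroup lineage.

Zeta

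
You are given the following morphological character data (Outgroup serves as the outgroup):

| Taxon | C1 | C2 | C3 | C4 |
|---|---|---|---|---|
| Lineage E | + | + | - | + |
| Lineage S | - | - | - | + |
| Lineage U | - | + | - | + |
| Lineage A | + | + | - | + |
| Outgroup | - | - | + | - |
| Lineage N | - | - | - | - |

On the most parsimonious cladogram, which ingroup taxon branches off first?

Character polarity is set by the outgroup: the derived state is whichever differs from the outgroup's state, so for C3 the derived state is '-', and for the remaining characters it is '+'.
Only Lineage A and Lineage E show the derived state '+' for C1, supporting them as a clade.
C2 (derived state '+') is shared by Lineage A, Lineage E, and Lineage U — a synapomorphy uniting that clade.
C3 (derived state '-') is shared by all ingroup taxa — unites the whole ingroup.
C4: derived state '+' in Lineage A, Lineage E, Lineage S, and Lineage U only — synapomorphy for {Lineage A, Lineage E, Lineage S, Lineage U}.
Most parsimonious ingroup topology: (Lineage N,(((Lineage A,Lineage E),Lineage U),Lineage S)).
Lineage N is sister to the clade containing all other ingroup taxa, so it is the earliest-diverging (most basal) ingroup lineage.

Lineage N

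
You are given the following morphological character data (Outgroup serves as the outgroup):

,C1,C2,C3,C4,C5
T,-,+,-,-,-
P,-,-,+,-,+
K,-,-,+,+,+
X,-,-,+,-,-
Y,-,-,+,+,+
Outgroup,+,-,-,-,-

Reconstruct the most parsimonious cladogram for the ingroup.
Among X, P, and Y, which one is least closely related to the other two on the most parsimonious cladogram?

Character polarity is set by the outgroup: the derived state is whichever differs from the outgroup's state, so for C1 the derived state is '-', and for the remaining characters it is '+'.
C1 (derived state '-') is shared by all ingroup taxa — unites the whole ingroup.
C2 (derived state '+') is unique to T (autapomorphy; uninformative for grouping).
C3: derived state '+' in K, P, X, and Y only — synapomorphy for {K, P, X, Y}.
Only K and Y show the derived state '+' for C4, supporting them as a clade.
Only K, P, and Y show the derived state '+' for C5, supporting them as a clade.
Most parsimonious ingroup topology: (((P,(Y,K)),X),T).
P and Y share a more recent common ancestor with each other than either does with X, so X is the least closely related of the three.

X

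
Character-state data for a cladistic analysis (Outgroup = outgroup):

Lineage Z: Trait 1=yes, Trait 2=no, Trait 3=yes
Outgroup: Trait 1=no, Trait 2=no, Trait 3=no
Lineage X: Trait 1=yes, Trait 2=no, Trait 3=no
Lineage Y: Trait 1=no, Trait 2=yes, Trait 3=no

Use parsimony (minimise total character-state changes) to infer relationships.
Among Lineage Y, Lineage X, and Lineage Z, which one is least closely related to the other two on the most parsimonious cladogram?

Lineage Y

The outgroup has state 'no' for every character, so 'yes' is the derived state throughout.
Trait 1 (derived state 'yes') is shared by Lineage X and Lineage Z — a synapomorphy uniting that clade.
Trait 2 (derived state 'yes') is unique to Lineage Y (autapomorphy; uninformative for grouping).
Trait 3: derived state 'yes' in Lineage Z only — an autapomorphy, so it tells us nothing about relationships among taxa.
Most parsimonious ingroup topology: ((Lineage X,Lineage Z),Lineage Y).
Lineage Z and Lineage X share a more recent common ancestor with each other than either does with Lineage Y, so Lineage Y is the least closely related of the three.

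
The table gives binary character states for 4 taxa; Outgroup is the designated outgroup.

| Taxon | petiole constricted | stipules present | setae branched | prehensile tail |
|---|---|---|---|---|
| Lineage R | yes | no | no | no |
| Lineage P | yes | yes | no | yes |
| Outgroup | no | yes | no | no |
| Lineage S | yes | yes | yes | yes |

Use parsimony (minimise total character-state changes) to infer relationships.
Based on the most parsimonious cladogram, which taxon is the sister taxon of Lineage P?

Lineage S

Character polarity is set by the outgroup: the derived state is whichever differs from the outgroup's state, so for stipules present the derived state is 'no', and for the remaining characters it is 'yes'.
All ingroup taxa share the derived state 'yes' for petiole constricted; it defines the ingroup but does not resolve relationships within it.
stipules present: derived state 'no' in Lineage R only — an autapomorphy, so it tells us nothing about relationships among taxa.
setae branched: derived state 'yes' in Lineage S only — an autapomorphy, so it tells us nothing about relationships among taxa.
prehensile tail: derived state 'yes' in Lineage P and Lineage S only — synapomorphy for {Lineage P, Lineage S}.
Most parsimonious ingroup topology: ((Lineage S,Lineage P),Lineage R).
Lineage P and Lineage S form a cherry on this tree, so they are sister taxa.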